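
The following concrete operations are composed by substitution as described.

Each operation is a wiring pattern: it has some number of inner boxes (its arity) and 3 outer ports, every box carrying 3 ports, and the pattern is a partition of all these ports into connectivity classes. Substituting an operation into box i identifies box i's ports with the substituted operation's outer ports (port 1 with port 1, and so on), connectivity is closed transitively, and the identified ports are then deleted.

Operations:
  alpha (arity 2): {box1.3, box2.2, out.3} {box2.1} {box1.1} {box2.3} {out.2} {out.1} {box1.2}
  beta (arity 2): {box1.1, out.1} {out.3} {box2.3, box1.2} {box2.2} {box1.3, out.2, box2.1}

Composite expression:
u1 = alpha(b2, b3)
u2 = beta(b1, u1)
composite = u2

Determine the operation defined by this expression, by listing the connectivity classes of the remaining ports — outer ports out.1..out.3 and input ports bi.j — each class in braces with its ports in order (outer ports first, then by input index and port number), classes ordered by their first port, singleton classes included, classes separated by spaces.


{out.1, b1.1} {out.2, b1.3} {out.3} {b1.2, b2.3, b3.2} {b2.1} {b2.2} {b3.1} {b3.3}

After gluing at beta, chains via deleted ports link the b-ports.
after alpha, the pattern on (b2, b3) reads {out.1} {out.2} {out.3, b2.3, b3.2} {b2.1} {b2.2} {b3.1} {b3.3} (out.j = its outer ports)
after beta, the pattern on (b1, b2, b3) reads {out.1, b1.1} {out.2, b1.3} {out.3} {b1.2, b2.3, b3.2} {b2.1} {b2.2} {b3.1} {b3.3} (out.j = its outer ports)


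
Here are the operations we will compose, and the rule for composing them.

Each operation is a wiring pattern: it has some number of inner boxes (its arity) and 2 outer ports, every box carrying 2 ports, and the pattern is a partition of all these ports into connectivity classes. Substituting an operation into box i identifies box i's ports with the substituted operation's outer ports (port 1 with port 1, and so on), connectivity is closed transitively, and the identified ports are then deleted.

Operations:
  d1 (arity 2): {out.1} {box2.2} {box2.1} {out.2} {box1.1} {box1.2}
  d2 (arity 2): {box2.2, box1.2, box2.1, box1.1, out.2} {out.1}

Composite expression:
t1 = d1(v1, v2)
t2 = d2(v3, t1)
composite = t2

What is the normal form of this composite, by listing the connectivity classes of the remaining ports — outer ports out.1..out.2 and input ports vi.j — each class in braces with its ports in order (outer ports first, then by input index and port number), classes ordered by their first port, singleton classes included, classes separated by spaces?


{out.1} {out.2, v3.1, v3.2} {v1.1} {v1.2} {v2.1} {v2.2}

After gluing at d2, chains via deleted ports link the v-ports.
through d1, on inputs (v1, v2): {out.1} {out.2} {v1.1} {v1.2} {v2.1} {v2.2} (out.j = stage outer ports)
through d2, on inputs (v3, v1, v2): {out.1} {out.2, v3.1, v3.2} {v1.1} {v1.2} {v2.1} {v2.2} (out.j = stage outer ports)


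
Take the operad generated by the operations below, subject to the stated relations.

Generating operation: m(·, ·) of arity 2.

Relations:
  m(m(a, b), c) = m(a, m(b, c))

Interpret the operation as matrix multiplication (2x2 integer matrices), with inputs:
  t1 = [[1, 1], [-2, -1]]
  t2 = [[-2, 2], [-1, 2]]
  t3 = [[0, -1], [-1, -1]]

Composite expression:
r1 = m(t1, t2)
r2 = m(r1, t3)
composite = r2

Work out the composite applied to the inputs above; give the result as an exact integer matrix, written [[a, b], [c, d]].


[[-4, -1], [6, 1]]

m(t1, t2) = [[-3, 4], [5, -6]]
m(m(t1, t2), t3) = [[-4, -1], [6, 1]]


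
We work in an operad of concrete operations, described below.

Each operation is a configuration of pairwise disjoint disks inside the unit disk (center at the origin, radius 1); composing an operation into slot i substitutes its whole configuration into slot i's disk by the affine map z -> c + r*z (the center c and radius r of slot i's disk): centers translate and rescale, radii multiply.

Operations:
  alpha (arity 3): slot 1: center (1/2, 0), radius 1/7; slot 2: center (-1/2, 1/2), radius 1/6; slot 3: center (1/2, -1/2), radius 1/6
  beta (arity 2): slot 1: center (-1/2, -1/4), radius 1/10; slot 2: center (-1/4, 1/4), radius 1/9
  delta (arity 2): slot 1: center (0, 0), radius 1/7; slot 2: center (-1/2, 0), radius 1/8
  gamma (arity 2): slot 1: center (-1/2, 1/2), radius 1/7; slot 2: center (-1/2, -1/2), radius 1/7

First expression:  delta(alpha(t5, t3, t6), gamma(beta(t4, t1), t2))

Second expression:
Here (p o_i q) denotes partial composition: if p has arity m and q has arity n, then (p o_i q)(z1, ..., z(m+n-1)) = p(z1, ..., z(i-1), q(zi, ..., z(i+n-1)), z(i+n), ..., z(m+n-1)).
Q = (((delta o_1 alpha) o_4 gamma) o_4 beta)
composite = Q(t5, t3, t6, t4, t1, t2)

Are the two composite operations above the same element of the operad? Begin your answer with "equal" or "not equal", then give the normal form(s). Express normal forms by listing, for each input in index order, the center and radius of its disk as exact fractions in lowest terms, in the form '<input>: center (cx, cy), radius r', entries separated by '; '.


equal; both compose to t1: center (-127/224, 15/224), radius 1/504; t2: center (-9/16, -1/16), radius 1/56; t3: center (-1/14, 1/14), radius 1/42; t4: center (-4/7, 13/224), radius 1/560; t5: center (1/14, 0), radius 1/49; t6: center (1/14, -1/14), radius 1/42

The first composite normalizes to t1: center (-127/224, 15/224), radius 1/504; t2: center (-9/16, -1/16), radius 1/56; t3: center (-1/14, 1/14), radius 1/42; t4: center (-4/7, 13/224), radius 1/560; t5: center (1/14, 0), radius 1/49; t6: center (1/14, -1/14), radius 1/42
The second composite normalizes to t1: center (-127/224, 15/224), radius 1/504; t2: center (-9/16, -1/16), radius 1/56; t3: center (-1/14, 1/14), radius 1/42; t4: center (-4/7, 13/224), radius 1/560; t5: center (1/14, 0), radius 1/49; t6: center (1/14, -1/14), radius 1/42
Same normal form: equal.


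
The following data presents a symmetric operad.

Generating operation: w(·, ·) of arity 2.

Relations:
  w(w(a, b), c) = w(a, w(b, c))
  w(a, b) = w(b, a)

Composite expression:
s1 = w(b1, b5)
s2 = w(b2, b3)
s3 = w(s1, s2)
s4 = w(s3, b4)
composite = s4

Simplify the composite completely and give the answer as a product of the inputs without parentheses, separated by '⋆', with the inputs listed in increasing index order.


b1 ⋆ b2 ⋆ b3 ⋆ b4 ⋆ b5

With w associative and commutative, the b-input set is all that matters.
w(b1, b5) reduces to b1 ⋆ b5
w(b2, b3) reduces to b2 ⋆ b3
w(w(b1, b5), w(b2, b3)) reduces to b1 ⋆ b5 ⋆ b2 ⋆ b3
w(w(w(b1, b5), w(b2, b3)), b4) reduces to b1 ⋆ b5 ⋆ b2 ⋆ b3 ⋆ b4
putting the inputs in ascending order: b1 ⋆ b2 ⋆ b3 ⋆ b4 ⋆ b5


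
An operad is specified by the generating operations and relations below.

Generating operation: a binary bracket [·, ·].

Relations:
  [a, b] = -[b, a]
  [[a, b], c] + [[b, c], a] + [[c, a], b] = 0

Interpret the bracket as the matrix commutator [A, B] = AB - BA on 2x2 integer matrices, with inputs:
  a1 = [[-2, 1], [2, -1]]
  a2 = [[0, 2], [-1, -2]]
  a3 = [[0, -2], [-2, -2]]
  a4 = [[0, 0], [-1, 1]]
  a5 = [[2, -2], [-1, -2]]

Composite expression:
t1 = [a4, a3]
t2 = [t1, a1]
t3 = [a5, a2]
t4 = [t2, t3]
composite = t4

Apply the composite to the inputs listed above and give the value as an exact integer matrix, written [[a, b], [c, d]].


[a4, a3] = [[-2, 2], [-4, 2]]
[[a4, a3], a1] = [[8, -2], [12, -8]]
[a5, a2] = [[4, 12], [2, -4]]
[[[a4, a3], a1], [a5, a2]] = [[-148, 208], [64, 148]]

[[-148, 208], [64, 148]]


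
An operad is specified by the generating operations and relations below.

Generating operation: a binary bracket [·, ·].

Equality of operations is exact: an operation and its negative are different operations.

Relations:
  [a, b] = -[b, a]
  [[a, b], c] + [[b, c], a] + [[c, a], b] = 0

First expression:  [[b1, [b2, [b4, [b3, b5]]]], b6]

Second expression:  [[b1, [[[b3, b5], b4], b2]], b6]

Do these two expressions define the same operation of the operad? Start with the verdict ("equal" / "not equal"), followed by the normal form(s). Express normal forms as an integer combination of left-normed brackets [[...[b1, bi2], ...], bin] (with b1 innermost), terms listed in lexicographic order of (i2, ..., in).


equal; both compose to -[[[[[b1, b2], b3], b5], b4], b6] + [[[[[b1, b2], b4], b3], b5], b6] - [[[[[b1, b2], b4], b5], b3], b6] + [[[[[b1, b2], b5], b3], b4], b6] + [[[[[b1, b3], b5], b4], b2], b6] - [[[[[b1, b4], b3], b5], b2], b6] + [[[[[b1, b4], b5], b3], b2], b6] - [[[[[b1, b5], b3], b4], b2], b6]

The first expression reduces to -[[[[[b1, b2], b3], b5], b4], b6] + [[[[[b1, b2], b4], b3], b5], b6] - [[[[[b1, b2], b4], b5], b3], b6] + [[[[[b1, b2], b5], b3], b4], b6] + [[[[[b1, b3], b5], b4], b2], b6] - [[[[[b1, b4], b3], b5], b2], b6] + [[[[[b1, b4], b5], b3], b2], b6] - [[[[[b1, b5], b3], b4], b2], b6]
The second expression reduces to -[[[[[b1, b2], b3], b5], b4], b6] + [[[[[b1, b2], b4], b3], b5], b6] - [[[[[b1, b2], b4], b5], b3], b6] + [[[[[b1, b2], b5], b3], b4], b6] + [[[[[b1, b3], b5], b4], b2], b6] - [[[[[b1, b4], b3], b5], b2], b6] + [[[[[b1, b4], b5], b3], b2], b6] - [[[[[b1, b5], b3], b4], b2], b6]
Same normal form: equal.


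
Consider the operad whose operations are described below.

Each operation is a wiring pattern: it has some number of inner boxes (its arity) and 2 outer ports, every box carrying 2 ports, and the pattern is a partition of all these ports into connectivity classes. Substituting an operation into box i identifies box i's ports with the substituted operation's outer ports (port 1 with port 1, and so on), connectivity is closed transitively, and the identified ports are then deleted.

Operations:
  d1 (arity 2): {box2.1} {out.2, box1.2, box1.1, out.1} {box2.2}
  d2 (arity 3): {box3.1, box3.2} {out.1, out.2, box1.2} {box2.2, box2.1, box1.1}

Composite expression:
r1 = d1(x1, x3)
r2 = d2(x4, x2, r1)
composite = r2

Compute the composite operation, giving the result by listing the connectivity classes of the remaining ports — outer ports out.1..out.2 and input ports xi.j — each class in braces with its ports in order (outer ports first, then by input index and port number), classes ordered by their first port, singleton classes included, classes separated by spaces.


{out.1, out.2, x4.2} {x1.1, x1.2} {x2.1, x2.2, x4.1} {x3.1} {x3.2}

Treat the ports identified at d2 as solder joints: merge, then drop.
composing d1 on (x1, x3), with out.j its own outer ports: {out.1, out.2, x1.1, x1.2} {x3.1} {x3.2}
composing d2 on (x4, x2, x1, x3), with out.j its own outer ports: {out.1, out.2, x4.2} {x1.1, x1.2} {x2.1, x2.2, x4.1} {x3.1} {x3.2}


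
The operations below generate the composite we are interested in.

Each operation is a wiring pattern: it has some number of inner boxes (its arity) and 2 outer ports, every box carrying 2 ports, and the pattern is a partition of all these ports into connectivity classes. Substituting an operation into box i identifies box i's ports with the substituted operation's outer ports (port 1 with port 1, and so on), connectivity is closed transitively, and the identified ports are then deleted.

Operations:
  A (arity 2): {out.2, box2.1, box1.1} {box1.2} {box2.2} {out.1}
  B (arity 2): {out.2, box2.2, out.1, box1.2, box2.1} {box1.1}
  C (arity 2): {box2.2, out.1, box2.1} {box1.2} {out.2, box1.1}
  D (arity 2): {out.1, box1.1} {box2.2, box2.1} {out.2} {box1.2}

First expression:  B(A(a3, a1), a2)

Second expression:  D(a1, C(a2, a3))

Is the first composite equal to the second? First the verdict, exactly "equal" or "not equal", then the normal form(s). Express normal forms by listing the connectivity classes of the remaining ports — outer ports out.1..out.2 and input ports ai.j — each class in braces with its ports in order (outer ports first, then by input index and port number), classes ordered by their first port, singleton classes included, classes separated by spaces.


The first expression reduces to {out.1, out.2, a1.1, a2.1, a2.2, a3.1} {a1.2} {a3.2}
The second expression reduces to {out.1, a1.1} {out.2} {a1.2} {a2.1, a3.1, a3.2} {a2.2}
The forms do not match — not equal.

not equal: they reduce to {out.1, out.2, a1.1, a2.1, a2.2, a3.1} {a1.2} {a3.2} and {out.1, a1.1} {out.2} {a1.2} {a2.1, a3.1, a3.2} {a2.2}


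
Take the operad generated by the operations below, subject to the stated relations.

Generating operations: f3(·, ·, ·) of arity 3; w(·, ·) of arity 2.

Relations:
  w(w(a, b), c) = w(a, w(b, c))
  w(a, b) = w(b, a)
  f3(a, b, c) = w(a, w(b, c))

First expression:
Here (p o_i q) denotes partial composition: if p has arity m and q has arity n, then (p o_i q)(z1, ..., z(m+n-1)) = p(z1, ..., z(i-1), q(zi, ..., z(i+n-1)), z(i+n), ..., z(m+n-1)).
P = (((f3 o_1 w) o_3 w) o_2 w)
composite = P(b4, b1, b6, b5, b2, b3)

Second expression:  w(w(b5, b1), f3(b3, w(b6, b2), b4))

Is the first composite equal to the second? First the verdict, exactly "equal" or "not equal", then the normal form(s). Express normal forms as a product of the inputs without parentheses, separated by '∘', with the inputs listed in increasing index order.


equal — both sides give b1 ∘ b2 ∘ b3 ∘ b4 ∘ b5 ∘ b6

The first composite normalizes to b1 ∘ b2 ∘ b3 ∘ b4 ∘ b5 ∘ b6
The second composite normalizes to b1 ∘ b2 ∘ b3 ∘ b4 ∘ b5 ∘ b6
Same normal form: equal.


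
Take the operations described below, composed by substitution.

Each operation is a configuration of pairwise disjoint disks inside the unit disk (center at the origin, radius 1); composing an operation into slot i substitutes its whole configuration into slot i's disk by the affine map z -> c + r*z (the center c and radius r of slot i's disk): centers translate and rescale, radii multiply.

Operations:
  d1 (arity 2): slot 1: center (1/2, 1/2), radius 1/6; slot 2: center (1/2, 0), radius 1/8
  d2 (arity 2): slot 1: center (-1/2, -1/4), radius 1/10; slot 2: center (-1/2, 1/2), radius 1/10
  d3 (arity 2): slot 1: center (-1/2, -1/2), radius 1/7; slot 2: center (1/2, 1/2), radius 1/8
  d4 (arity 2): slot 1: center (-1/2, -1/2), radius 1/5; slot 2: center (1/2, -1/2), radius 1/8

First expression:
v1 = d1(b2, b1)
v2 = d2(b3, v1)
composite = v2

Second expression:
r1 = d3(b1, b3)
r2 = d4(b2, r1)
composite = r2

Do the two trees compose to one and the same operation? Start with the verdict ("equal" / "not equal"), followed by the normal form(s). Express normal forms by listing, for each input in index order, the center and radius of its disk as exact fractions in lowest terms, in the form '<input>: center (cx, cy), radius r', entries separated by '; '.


The first expression, normalized: b1: center (-9/20, 1/2), radius 1/80; b2: center (-9/20, 11/20), radius 1/60; b3: center (-1/2, -1/4), radius 1/10
The second expression, normalized: b1: center (7/16, -9/16), radius 1/56; b2: center (-1/2, -1/2), radius 1/5; b3: center (9/16, -7/16), radius 1/64
Different reductions; not equal.

not equal: they reduce to b1: center (-9/20, 1/2), radius 1/80; b2: center (-9/20, 11/20), radius 1/60; b3: center (-1/2, -1/4), radius 1/10 and b1: center (7/16, -9/16), radius 1/56; b2: center (-1/2, -1/2), radius 1/5; b3: center (9/16, -7/16), radius 1/64


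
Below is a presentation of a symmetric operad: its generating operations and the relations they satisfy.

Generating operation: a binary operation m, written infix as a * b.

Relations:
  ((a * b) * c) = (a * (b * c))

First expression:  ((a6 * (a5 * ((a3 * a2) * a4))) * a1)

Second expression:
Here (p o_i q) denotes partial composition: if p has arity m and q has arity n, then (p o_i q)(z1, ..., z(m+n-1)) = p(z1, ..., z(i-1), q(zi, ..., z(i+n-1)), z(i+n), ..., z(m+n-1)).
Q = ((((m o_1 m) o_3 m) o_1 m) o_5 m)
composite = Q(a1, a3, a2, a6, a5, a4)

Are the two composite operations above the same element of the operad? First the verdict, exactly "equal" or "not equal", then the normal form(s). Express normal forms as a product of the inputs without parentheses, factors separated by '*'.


not equal; the first gives a6 * a5 * a3 * a2 * a4 * a1 and the second a1 * a3 * a2 * a6 * a5 * a4

Reducing the first expression gives a6 * a5 * a3 * a2 * a4 * a1
Reducing the second expression gives a1 * a3 * a2 * a6 * a5 * a4
The normal forms differ: not equal.


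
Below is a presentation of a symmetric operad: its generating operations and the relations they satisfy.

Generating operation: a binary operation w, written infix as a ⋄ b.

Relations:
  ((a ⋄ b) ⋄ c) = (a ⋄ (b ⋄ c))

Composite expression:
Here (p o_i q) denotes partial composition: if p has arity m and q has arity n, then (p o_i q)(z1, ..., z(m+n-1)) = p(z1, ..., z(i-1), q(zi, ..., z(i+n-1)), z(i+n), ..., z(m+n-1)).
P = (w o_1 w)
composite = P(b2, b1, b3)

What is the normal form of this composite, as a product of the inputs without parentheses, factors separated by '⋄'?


b2 ⋄ b1 ⋄ b3

Under associativity of w, the answer is the b's in reading order.
(b2 ⋄ b1) collapses to b2 ⋄ b1
((b2 ⋄ b1) ⋄ b3) collapses to b2 ⋄ b1 ⋄ b3


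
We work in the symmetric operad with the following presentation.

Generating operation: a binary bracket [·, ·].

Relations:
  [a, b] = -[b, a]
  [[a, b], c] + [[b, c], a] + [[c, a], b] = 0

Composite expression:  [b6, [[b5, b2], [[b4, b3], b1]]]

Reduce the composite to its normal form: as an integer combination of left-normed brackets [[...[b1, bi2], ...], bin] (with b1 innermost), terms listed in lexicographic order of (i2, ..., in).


-[[[[[b1, b3], b4], b2], b5], b6] + [[[[[b1, b3], b4], b5], b2], b6] + [[[[[b1, b4], b3], b2], b5], b6] - [[[[[b1, b4], b3], b5], b2], b6]

In the tensor algebra, words opening b1 carry the b1-anchored form.
Composite bracket: [b6, [[b5, b2], [[b4, b3], b1]]]
Each bracket splits as ab - ba, giving 32 signed words (2^5 = 32).
Keep just the words that open with b1:
  sign of b1b3b4b2b5b6 is -1, so it contributes -[[[[[b1, b3], b4], b2], b5], b6]
  sign of b1b3b4b5b2b6 is +1, so it contributes +[[[[[b1, b3], b4], b5], b2], b6]
  sign of b1b4b3b2b5b6 is +1, so it contributes +[[[[[b1, b4], b3], b2], b5], b6]
  sign of b1b4b3b5b2b6 is -1, so it contributes -[[[[[b1, b4], b3], b5], b2], b6]


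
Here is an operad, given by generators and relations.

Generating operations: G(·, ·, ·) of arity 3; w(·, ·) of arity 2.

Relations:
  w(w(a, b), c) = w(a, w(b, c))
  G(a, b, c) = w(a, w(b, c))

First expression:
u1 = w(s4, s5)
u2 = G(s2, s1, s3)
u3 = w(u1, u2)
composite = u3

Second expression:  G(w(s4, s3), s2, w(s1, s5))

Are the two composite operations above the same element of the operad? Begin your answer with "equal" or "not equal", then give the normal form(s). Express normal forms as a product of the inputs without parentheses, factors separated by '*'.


not equal; the first gives s4 * s5 * s2 * s1 * s3 and the second s4 * s3 * s2 * s1 * s5


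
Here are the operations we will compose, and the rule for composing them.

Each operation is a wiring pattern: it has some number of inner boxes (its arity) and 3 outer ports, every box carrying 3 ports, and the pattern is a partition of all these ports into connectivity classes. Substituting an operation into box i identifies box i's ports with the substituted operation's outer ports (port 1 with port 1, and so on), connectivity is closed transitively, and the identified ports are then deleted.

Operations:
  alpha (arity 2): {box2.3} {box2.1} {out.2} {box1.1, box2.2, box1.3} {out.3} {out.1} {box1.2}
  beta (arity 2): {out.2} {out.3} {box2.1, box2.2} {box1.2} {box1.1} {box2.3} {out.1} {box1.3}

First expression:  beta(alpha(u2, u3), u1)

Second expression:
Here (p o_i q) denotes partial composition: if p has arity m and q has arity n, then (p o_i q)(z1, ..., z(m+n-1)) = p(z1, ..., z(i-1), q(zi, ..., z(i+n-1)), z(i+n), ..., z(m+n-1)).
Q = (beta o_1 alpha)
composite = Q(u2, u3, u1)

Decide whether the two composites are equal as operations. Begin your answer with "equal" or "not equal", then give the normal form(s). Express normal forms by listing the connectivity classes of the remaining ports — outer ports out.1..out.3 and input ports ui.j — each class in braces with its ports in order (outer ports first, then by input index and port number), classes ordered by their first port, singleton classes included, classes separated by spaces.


In normal form, the first expression is {out.1} {out.2} {out.3} {u1.1, u1.2} {u1.3} {u2.1, u2.3, u3.2} {u2.2} {u3.1} {u3.3}
In normal form, the second expression is {out.1} {out.2} {out.3} {u1.1, u1.2} {u1.3} {u2.1, u2.3, u3.2} {u2.2} {u3.1} {u3.3}
The normal forms match — equal.

equal: each reduces to {out.1} {out.2} {out.3} {u1.1, u1.2} {u1.3} {u2.1, u2.3, u3.2} {u2.2} {u3.1} {u3.3}


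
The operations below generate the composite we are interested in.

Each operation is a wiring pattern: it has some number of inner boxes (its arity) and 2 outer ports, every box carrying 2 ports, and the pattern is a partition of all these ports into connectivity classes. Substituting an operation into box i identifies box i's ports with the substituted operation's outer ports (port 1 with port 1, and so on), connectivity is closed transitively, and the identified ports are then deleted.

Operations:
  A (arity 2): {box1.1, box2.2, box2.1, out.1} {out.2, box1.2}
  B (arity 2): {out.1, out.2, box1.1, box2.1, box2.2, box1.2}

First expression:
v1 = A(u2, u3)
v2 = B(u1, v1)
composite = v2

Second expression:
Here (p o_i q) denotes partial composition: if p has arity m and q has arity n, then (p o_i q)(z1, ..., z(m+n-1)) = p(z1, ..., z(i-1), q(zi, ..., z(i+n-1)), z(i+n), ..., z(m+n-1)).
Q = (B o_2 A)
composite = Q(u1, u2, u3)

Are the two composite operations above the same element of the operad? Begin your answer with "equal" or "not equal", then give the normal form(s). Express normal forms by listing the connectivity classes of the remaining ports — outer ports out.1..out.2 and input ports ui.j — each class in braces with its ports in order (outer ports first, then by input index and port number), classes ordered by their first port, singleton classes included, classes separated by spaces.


equal; the common form is {out.1, out.2, u1.1, u1.2, u2.1, u2.2, u3.1, u3.2}

The first composite normalizes to {out.1, out.2, u1.1, u1.2, u2.1, u2.2, u3.1, u3.2}
The second composite normalizes to {out.1, out.2, u1.1, u1.2, u2.1, u2.2, u3.1, u3.2}
Same normal form: equal.


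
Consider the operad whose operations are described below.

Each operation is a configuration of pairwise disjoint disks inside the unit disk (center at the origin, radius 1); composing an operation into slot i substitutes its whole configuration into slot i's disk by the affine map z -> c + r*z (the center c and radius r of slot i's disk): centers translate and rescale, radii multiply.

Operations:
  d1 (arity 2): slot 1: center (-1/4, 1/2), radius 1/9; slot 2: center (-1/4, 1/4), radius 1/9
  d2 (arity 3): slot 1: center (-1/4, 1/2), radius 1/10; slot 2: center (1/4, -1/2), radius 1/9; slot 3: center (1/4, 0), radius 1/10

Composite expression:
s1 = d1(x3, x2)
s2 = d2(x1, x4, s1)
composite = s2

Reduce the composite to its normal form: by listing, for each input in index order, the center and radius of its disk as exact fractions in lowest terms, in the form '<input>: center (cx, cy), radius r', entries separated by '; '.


x1: center (-1/4, 1/2), radius 1/10; x2: center (9/40, 1/40), radius 1/90; x3: center (9/40, 1/20), radius 1/90; x4: center (1/4, -1/2), radius 1/9

Nesting under d2 composes maps z -> c + r*z down each x-path.
x1 passes through 1 substitution, ending at center (-1/4, 1/2), radius 1/10
x4 passes through 1 substitution, ending at center (1/4, -1/2), radius 1/9
x3 passes through 2 substitutions, ending at center (9/40, 1/20), radius 1/90
x2 passes through 2 substitutions, ending at center (9/40, 1/40), radius 1/90


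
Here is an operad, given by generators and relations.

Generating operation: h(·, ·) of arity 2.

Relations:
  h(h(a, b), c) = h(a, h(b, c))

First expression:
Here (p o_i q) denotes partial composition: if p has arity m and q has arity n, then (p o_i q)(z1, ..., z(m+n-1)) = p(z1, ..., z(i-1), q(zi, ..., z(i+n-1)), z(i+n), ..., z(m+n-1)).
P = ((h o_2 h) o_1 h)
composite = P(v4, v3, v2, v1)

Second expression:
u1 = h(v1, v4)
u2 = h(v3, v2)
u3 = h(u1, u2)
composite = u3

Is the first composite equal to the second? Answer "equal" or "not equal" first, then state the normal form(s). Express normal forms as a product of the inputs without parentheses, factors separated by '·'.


The first expression, normalized: v4 · v3 · v2 · v1
The second expression, normalized: v1 · v4 · v3 · v2
No match — not equal.

not equal — first v4 · v3 · v2 · v1, second v1 · v4 · v3 · v2


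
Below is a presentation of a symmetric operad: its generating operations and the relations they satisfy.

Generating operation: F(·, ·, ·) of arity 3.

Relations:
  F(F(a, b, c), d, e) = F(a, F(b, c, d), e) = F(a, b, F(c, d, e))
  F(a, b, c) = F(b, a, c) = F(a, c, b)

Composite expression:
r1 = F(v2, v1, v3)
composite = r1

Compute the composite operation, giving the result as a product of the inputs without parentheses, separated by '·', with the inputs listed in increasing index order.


v1 · v2 · v3

Shape and order are irrelevant to F; the v-input set decides.
F(v2, v1, v3) collapses to v2 · v1 · v3
the factors in increasing index order: v1 · v2 · v3


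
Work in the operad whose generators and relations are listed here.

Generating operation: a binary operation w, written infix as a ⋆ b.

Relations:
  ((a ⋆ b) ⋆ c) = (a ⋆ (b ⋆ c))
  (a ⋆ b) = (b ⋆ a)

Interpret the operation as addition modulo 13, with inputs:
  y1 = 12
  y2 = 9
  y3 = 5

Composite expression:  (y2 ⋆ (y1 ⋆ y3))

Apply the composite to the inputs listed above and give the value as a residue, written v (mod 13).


(y1 ⋆ y3) = 4
(y2 ⋆ (y1 ⋆ y3)) = 0

0 (mod 13)


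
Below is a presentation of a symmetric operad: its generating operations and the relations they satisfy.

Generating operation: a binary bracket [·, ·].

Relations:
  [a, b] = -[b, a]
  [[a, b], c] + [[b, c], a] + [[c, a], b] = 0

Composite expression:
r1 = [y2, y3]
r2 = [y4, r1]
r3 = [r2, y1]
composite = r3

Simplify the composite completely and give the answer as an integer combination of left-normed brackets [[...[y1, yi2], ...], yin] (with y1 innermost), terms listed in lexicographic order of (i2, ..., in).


[[[y1, y2], y3], y4] - [[[y1, y3], y2], y4] - [[[y1, y4], y2], y3] + [[[y1, y4], y3], y2]

Left-normed coefficients sit on the y1-initial expansion words.
Composite bracket: [[y4, [y2, y3]], y1]
Applying ab - ba throughout gives 8 signed words (2^3 = 8).
Words beginning with y1 determine it all:
  from y1y2y3y4, sign +1: term +[[[y1, y2], y3], y4]
  from y1y3y2y4, sign -1: term -[[[y1, y3], y2], y4]
  from y1y4y2y3, sign -1: term -[[[y1, y4], y2], y3]
  from y1y4y3y2, sign +1: term +[[[y1, y4], y3], y2]


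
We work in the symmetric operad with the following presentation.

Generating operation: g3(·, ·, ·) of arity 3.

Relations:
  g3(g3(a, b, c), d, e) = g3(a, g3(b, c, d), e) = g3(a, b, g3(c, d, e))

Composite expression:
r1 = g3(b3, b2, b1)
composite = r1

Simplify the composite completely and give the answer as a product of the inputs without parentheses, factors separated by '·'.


The g3-tree's shape is irrelevant; the b-reading-order decides.
g3(b3, b2, b1) collapses to b3 · b2 · b1

b3 · b2 · b1


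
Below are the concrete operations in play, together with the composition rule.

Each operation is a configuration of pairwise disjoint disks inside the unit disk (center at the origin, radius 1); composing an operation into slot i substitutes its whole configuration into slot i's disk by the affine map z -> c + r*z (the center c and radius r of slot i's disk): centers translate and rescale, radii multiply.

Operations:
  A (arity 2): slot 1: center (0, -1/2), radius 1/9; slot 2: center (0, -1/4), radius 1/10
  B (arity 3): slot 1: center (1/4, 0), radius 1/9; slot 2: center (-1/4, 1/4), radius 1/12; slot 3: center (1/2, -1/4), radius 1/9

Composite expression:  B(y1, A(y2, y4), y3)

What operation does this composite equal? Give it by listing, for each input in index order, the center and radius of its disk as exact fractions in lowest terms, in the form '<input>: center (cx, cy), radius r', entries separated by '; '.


y1: center (1/4, 0), radius 1/9; y2: center (-1/4, 5/24), radius 1/108; y3: center (1/2, -1/4), radius 1/9; y4: center (-1/4, 11/48), radius 1/120

Follow each y-input down from B: c' goes to c + r*c', radius to r*r'.
input y1: composing its 1 substitution step yields center (1/4, 0), radius 1/9
input y2: composing its 2 substitution steps yields center (-1/4, 5/24), radius 1/108
input y4: composing its 2 substitution steps yields center (-1/4, 11/48), radius 1/120
input y3: composing its 1 substitution step yields center (1/2, -1/4), radius 1/9


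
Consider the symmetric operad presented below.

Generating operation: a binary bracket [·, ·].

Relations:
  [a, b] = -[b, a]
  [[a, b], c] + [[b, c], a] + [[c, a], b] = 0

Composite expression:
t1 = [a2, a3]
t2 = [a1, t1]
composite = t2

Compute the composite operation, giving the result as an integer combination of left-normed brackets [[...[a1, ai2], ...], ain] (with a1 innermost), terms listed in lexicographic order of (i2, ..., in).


[[a1, a2], a3] - [[a1, a3], a2]

In the tensor algebra, words opening a1 carry the a1-anchored form.
Composite bracket: [a1, [a2, a3]]
The bracket unfolds into 4 signed words via [a, b] = ab - ba (2^2 = 4).
Words beginning with a1 determine it all:
  from a1a2a3, sign +1: term +[[a1, a2], a3]
  from a1a3a2, sign -1: term -[[a1, a3], a2]


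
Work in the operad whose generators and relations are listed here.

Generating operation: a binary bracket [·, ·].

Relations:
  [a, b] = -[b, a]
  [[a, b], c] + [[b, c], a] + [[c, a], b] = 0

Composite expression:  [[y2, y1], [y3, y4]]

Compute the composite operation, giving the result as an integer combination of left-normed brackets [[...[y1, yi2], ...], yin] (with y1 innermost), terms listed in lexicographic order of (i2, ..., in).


Expand each bracket as ab - ba; the y1-initial words give the coefficients.
Composite bracket: [[y2, y1], [y3, y4]]
Each bracket splits as ab - ba, giving 8 signed words (2^3 = 8).
Keep just the words that open with y1:
  from y1y2y3y4, sign -1: term -[[[y1, y2], y3], y4]
  from y1y2y4y3, sign +1: term +[[[y1, y2], y4], y3]

-[[[y1, y2], y3], y4] + [[[y1, y2], y4], y3]


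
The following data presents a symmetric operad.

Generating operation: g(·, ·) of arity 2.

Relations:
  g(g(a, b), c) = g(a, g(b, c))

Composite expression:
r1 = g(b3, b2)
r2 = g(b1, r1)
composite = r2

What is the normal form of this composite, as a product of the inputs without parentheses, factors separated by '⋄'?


b1 ⋄ b3 ⋄ b2

The g-tree's shape is irrelevant; the b-reading-order decides.
g(b3, b2) unparenthesizes to b3 ⋄ b2
g(b1, g(b3, b2)) unparenthesizes to b1 ⋄ b3 ⋄ b2


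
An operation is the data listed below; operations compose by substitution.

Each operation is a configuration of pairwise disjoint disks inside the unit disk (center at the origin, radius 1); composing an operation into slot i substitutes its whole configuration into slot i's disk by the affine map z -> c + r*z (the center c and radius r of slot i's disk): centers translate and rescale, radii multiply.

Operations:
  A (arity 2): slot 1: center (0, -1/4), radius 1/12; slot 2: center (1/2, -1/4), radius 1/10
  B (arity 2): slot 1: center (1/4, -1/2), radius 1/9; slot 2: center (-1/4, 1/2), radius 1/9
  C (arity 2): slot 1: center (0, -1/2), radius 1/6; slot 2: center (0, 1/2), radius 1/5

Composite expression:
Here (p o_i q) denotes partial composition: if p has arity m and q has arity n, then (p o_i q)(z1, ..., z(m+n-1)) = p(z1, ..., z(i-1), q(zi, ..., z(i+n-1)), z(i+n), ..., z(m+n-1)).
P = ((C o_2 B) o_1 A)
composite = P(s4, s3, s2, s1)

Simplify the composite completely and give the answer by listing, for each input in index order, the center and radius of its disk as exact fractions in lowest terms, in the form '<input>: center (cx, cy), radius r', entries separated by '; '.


s1: center (-1/20, 3/5), radius 1/45; s2: center (1/20, 2/5), radius 1/45; s3: center (1/12, -13/24), radius 1/60; s4: center (0, -13/24), radius 1/72

Affine substitution under C: radii multiply and s-centers shift.
s4: after 2 affine steps, its disk has center (0, -13/24), radius 1/72
s3: after 2 affine steps, its disk has center (1/12, -13/24), radius 1/60
s2: after 2 affine steps, its disk has center (1/20, 2/5), radius 1/45
s1: after 2 affine steps, its disk has center (-1/20, 3/5), radius 1/45


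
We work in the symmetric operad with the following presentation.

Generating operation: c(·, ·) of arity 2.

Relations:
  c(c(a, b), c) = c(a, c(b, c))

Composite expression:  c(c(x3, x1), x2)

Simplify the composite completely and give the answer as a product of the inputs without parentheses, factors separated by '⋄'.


x3 ⋄ x1 ⋄ x2

Associativity of c dissolves the nesting; only the x-input order survives.
c(x3, x1) flattens to x3 ⋄ x1
c(c(x3, x1), x2) flattens to x3 ⋄ x1 ⋄ x2


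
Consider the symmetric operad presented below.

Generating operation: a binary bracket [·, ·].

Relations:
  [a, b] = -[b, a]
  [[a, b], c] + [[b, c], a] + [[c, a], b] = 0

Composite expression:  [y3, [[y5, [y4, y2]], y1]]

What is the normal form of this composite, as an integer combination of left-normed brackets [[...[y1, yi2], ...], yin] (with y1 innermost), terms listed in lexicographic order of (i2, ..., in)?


[[[[y1, y2], y4], y5], y3] - [[[[y1, y4], y2], y5], y3] - [[[[y1, y5], y2], y4], y3] + [[[[y1, y5], y4], y2], y3]

A multilinear Lie element is pinned by y1-initial words (y1 innermost).
Composite bracket: [y3, [[y5, [y4, y2]], y1]]
The bracket unfolds into 16 signed words via [a, b] = ab - ba (2^4 = 16).
Collect the words opening with y1:
  y1y2y4y5y3 appears with sign +1, giving the term +[[[[y1, y2], y4], y5], y3]
  y1y4y2y5y3 appears with sign -1, giving the term -[[[[y1, y4], y2], y5], y3]
  y1y5y2y4y3 appears with sign -1, giving the term -[[[[y1, y5], y2], y4], y3]
  y1y5y4y2y3 appears with sign +1, giving the term +[[[[y1, y5], y4], y2], y3]


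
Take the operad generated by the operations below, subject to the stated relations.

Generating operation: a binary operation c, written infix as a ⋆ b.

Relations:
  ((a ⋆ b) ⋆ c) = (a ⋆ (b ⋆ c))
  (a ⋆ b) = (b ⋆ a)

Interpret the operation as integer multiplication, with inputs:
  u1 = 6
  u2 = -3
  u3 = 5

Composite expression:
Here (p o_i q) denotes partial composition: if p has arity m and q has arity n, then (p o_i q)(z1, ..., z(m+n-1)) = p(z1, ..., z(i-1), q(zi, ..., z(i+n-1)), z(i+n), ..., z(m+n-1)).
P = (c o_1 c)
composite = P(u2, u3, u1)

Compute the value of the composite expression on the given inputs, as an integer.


-90


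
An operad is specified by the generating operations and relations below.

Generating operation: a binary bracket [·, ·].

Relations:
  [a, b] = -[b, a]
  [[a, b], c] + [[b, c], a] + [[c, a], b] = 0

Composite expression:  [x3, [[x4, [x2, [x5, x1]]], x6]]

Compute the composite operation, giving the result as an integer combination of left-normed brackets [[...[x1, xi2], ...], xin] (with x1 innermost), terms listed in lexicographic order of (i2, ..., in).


In the tensor algebra, words opening x1 carry the x1-anchored form.
Composite bracket: [x3, [[x4, [x2, [x5, x1]]], x6]]
Applying ab - ba throughout gives 32 signed words (2^5 = 32).
Coefficients come from the x1-initial words:
  the word x1x5x2x4x6x3 carries sign +1 and contributes +[[[[[x1, x5], x2], x4], x6], x3]

[[[[[x1, x5], x2], x4], x6], x3]


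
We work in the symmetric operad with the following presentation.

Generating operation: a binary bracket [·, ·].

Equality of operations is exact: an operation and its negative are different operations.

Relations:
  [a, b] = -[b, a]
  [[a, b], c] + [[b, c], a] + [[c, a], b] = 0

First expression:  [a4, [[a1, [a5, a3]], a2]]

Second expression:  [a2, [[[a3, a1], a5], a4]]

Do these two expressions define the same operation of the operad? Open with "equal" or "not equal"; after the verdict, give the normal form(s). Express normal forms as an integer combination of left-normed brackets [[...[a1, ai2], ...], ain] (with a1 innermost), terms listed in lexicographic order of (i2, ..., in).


not equal; the first gives [[[[a1, a3], a5], a2], a4] - [[[[a1, a5], a3], a2], a4] and the second [[[[a1, a3], a5], a4], a2]

The first composite normalizes to [[[[a1, a3], a5], a2], a4] - [[[[a1, a5], a3], a2], a4]
The second composite normalizes to [[[[a1, a3], a5], a4], a2]
They disagree, so not equal.


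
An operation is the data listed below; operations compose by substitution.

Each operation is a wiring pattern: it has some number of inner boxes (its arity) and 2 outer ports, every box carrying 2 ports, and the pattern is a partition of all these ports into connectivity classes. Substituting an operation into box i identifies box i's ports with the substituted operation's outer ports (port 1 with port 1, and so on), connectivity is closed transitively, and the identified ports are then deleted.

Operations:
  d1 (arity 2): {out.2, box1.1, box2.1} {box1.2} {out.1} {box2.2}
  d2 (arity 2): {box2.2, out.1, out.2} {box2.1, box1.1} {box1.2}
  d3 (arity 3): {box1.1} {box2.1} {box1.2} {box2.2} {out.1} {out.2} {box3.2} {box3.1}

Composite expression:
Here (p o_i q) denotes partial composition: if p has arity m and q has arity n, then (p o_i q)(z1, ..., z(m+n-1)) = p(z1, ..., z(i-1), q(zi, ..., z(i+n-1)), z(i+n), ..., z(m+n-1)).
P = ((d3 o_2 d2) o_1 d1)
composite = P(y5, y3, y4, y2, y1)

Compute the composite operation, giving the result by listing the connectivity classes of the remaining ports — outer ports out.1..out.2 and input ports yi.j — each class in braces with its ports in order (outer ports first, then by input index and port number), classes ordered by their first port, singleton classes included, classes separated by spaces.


After gluing at d3, chains via deleted ports link the y-ports.
through d1, on inputs (y5, y3): {out.1} {out.2, y3.1, y5.1} {y3.2} {y5.2} (out.j = stage outer ports)
through d2, on inputs (y4, y2): {out.1, out.2, y2.2} {y2.1, y4.1} {y4.2} (out.j = stage outer ports)
through d3, on inputs (y5, y3, y4, y2, y1): {out.1} {out.2} {y1.1} {y1.2} {y2.1, y4.1} {y2.2} {y3.1, y5.1} {y3.2} {y4.2} {y5.2} (out.j = stage outer ports)

{out.1} {out.2} {y1.1} {y1.2} {y2.1, y4.1} {y2.2} {y3.1, y5.1} {y3.2} {y4.2} {y5.2}


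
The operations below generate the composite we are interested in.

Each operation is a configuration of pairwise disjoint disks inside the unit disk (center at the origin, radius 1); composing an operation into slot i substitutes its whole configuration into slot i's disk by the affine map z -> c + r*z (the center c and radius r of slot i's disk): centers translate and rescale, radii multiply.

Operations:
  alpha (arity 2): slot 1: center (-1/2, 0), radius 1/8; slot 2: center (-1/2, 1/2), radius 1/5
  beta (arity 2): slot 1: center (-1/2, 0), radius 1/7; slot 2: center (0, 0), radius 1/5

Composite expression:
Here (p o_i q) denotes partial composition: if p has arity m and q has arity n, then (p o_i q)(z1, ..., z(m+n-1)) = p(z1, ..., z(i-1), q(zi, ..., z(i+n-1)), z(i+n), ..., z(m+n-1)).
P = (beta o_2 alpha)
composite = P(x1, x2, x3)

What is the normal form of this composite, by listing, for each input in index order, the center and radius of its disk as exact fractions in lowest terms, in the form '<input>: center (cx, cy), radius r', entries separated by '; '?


x1: center (-1/2, 0), radius 1/7; x2: center (-1/10, 0), radius 1/40; x3: center (-1/10, 1/10), radius 1/25

Below beta, radii multiply path by path; the x-disk centers shift.
x1 passes through 1 substitution, ending at center (-1/2, 0), radius 1/7
x2 passes through 2 substitutions, ending at center (-1/10, 0), radius 1/40
x3 passes through 2 substitutions, ending at center (-1/10, 1/10), radius 1/25


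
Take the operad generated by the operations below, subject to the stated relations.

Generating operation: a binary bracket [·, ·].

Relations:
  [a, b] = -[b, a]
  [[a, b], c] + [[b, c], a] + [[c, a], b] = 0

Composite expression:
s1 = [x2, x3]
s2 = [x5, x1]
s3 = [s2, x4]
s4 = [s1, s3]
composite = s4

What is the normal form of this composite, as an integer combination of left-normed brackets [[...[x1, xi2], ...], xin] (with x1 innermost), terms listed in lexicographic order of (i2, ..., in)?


A multilinear Lie element is pinned by x1-initial words (x1 innermost).
Composite bracket: [[x2, x3], [[x5, x1], x4]]
Full expansion: 16 signed words from ab - ba (2^4 = 16).
Keep just the words that open with x1:
  sign of x1x5x4x2x3 is +1, so it contributes +[[[[x1, x5], x4], x2], x3]
  sign of x1x5x4x3x2 is -1, so it contributes -[[[[x1, x5], x4], x3], x2]

[[[[x1, x5], x4], x2], x3] - [[[[x1, x5], x4], x3], x2]
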